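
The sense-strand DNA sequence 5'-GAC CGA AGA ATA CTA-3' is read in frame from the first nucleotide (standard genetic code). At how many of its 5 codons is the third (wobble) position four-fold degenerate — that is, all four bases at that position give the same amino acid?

2

Codon 1 GAC (Asp): third position 2-fold.
Codon 2 CGA (Arg): third position 4-fold.
Codon 3 AGA (Arg): third position 2-fold.
Codon 4 ATA (Ile): third position 3-fold.
Codon 5 CTA (Leu): third position 4-fold.
Four-fold degenerate third positions: 2.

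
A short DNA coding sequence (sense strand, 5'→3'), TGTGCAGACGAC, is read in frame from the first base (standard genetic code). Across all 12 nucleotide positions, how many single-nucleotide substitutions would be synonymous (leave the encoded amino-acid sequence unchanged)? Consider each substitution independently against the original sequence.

6

Codon 1 (TGT, Cys): 1 synonymous substitution.
Codon 2 (GCA, Ala): 3 synonymous substitutions.
Codon 3 (GAC, Asp): 1 synonymous substitution.
Codon 4 (GAC, Asp): 1 synonymous substitution.
Total: 1 + 3 + 1 + 1 = 6.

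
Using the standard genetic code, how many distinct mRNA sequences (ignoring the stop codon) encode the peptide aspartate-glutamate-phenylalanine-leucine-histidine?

Asp: 2 codons.
Glu: 2 codons.
Phe: 2 codons.
Leu: 6 codons.
His: 2 codons.
2 × 2 × 2 × 6 × 2 = 96.

96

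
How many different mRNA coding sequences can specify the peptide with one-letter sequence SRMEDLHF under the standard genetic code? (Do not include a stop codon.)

Ser: 6 codons.
Arg: 6 codons.
Met: 1 codon.
Glu: 2 codons.
Asp: 2 codons.
Leu: 6 codons.
His: 2 codons.
Phe: 2 codons.
6 × 6 × 1 × 2 × 2 × 6 × 2 × 2 = 3456.

3456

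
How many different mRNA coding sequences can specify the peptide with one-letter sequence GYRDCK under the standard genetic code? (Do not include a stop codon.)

384

Gly: 4 codons.
Tyr: 2 codons.
Arg: 6 codons.
Asp: 2 codons.
Cys: 2 codons.
Lys: 2 codons.
4 × 2 × 6 × 2 × 2 × 2 = 384.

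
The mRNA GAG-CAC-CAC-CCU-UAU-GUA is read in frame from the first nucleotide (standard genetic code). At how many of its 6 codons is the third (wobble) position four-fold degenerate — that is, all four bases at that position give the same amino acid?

2

Codon 1 GAG (Glu): third position 2-fold.
Codon 2 CAC (His): third position 2-fold.
Codon 3 CAC (His): third position 2-fold.
Codon 4 CCU (Pro): third position 4-fold.
Codon 5 UAU (Tyr): third position 2-fold.
Codon 6 GUA (Val): third position 4-fold.
Four-fold degenerate third positions: 2.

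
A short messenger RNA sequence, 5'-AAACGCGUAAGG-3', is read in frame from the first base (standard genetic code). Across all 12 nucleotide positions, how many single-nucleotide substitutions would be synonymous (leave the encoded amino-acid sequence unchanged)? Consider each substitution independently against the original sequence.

Codon 1 (AAA, Lys): 1 synonymous substitution.
Codon 2 (CGC, Arg): 3 synonymous substitutions.
Codon 3 (GUA, Val): 3 synonymous substitutions.
Codon 4 (AGG, Arg): 2 synonymous substitutions.
Total: 1 + 3 + 3 + 2 = 9.

9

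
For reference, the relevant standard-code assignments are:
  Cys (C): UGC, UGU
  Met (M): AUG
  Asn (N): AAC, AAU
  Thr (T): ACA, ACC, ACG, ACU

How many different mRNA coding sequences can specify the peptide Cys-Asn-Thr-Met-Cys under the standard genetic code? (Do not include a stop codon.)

Cys: 2 codons.
Asn: 2 codons.
Thr: 4 codons.
Met: 1 codon.
Cys: 2 codons.
2 × 2 × 4 × 1 × 2 = 32.

32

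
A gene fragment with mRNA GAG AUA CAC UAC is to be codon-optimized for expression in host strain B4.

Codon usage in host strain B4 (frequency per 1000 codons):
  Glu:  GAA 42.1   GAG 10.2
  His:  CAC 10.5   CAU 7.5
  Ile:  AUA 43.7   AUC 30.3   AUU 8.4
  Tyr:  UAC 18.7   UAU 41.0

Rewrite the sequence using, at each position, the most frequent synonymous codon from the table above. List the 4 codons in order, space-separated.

GAA AUA CAC UAU

Codon 1 (Glu): best is GAA at 42.1.
Codon 2 (Ile): best is AUA at 43.7.
Codon 3 (His): best is CAC at 10.5.
Codon 4 (Tyr): best is UAU at 41.0.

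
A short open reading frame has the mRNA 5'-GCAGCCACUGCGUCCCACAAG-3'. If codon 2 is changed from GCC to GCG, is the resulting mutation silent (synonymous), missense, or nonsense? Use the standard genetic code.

Position 6 falls in codon 2: GCC → Ala.
After the substitution the codon is GCG → Ala.
Both encode Ala, so the change is synonymous.

silent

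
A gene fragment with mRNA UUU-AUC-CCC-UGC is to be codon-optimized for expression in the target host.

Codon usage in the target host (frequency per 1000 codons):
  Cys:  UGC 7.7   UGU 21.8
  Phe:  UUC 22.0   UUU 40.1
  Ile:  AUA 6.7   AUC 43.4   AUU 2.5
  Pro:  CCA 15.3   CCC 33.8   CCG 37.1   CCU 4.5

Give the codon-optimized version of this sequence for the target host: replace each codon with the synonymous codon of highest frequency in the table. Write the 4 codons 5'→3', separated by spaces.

UUU AUC CCG UGU

Codon 1 (Phe): best is UUU at 40.1.
Codon 2 (Ile): best is AUC at 43.4.
Codon 3 (Pro): best is CCG at 37.1.
Codon 4 (Cys): best is UGU at 21.8.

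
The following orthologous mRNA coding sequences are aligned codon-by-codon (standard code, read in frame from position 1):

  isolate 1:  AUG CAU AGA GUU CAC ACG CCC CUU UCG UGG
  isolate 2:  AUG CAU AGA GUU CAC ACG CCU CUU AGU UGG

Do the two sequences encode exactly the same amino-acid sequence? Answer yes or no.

Codon 1: AUG Met / AUG Met — identical.
Codon 2: CAU His / CAU His — identical.
Codon 3: AGA Arg / AGA Arg — identical.
Codon 4: GUU Val / GUU Val — identical.
Codon 5: CAC His / CAC His — identical.
Codon 6: ACG Thr / ACG Thr — identical.
Codon 7: CCC Pro / CCU Pro — synonymous.
Codon 8: CUU Leu / CUU Leu — identical.
Codon 9: UCG Ser / AGU Ser — synonymous.
Codon 10: UGG Trp / UGG Trp — identical.
Nonsynonymous differences: 0 → same protein.

yes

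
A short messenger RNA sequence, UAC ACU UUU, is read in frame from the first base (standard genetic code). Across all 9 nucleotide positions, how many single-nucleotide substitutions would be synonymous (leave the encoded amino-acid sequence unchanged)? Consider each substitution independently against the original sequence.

Codon 1 (UAC, Tyr): 1 synonymous substitution.
Codon 2 (ACU, Thr): 3 synonymous substitutions.
Codon 3 (UUU, Phe): 1 synonymous substitution.
Total: 1 + 3 + 1 = 5.

5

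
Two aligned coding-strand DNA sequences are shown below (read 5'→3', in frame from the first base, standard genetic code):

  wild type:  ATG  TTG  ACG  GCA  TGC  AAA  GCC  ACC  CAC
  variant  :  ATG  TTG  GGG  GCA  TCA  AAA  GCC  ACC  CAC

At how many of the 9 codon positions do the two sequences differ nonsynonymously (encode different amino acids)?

2

Codon 1: ATG Met / ATG Met — identical.
Codon 2: TTG Leu / TTG Leu — identical.
Codon 3: ACG Thr / GGG Gly — nonsynonymous.
Codon 4: GCA Ala / GCA Ala — identical.
Codon 5: TGC Cys / TCA Ser — nonsynonymous.
Codon 6: AAA Lys / AAA Lys — identical.
Codon 7: GCC Ala / GCC Ala — identical.
Codon 8: ACC Thr / ACC Thr — identical.
Codon 9: CAC His / CAC His — identical.
Nonsynonymous differences: 2.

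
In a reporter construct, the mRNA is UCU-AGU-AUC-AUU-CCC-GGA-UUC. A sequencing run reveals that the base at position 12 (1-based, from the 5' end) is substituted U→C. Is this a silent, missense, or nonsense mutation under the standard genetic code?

silent

Position 12 falls in codon 4: AUU → Ile.
After the substitution the codon is AUC → Ile.
Both encode Ile, so the change is synonymous.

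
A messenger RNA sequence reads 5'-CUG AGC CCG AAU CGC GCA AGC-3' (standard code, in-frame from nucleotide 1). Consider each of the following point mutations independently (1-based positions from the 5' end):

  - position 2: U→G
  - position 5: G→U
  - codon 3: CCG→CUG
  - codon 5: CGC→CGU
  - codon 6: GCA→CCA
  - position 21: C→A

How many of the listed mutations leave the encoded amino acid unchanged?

1

Codon 1: CUG (Leu) → CGG (Arg) — missense.
Codon 2: AGC (Ser) → AUC (Ile) — missense.
Codon 3: CCG (Pro) → CUG (Leu) — missense.
Codon 5: CGC (Arg) → CGU (Arg) — synonymous.
Codon 6: GCA (Ala) → CCA (Pro) — missense.
Codon 7: AGC (Ser) → AGA (Arg) — missense.
Synonymous: 1 of 6.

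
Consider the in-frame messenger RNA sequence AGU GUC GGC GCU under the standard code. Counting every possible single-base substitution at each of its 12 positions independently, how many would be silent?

10

Codon 1 (AGU, Ser): 1 synonymous substitution.
Codon 2 (GUC, Val): 3 synonymous substitutions.
Codon 3 (GGC, Gly): 3 synonymous substitutions.
Codon 4 (GCU, Ala): 3 synonymous substitutions.
Total: 1 + 3 + 3 + 3 = 10.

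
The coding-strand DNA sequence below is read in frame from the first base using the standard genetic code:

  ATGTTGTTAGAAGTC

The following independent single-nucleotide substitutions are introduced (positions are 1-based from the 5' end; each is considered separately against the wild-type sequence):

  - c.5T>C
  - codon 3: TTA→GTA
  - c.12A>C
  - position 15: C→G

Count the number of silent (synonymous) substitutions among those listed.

1

Codon 2: TTG (Leu) → TCG (Ser) — missense.
Codon 3: TTA (Leu) → GTA (Val) — missense.
Codon 4: GAA (Glu) → GAC (Asp) — missense.
Codon 5: GTC (Val) → GTG (Val) — synonymous.
Synonymous: 1 of 4.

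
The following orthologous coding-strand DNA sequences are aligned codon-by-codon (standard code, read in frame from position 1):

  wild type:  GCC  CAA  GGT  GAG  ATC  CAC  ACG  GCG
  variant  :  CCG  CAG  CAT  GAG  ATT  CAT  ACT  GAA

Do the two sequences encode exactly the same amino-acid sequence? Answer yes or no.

no

Codon 1: GCC Ala / CCG Pro — nonsynonymous.
Codon 2: CAA Gln / CAG Gln — synonymous.
Codon 3: GGT Gly / CAT His — nonsynonymous.
Codon 4: GAG Glu / GAG Glu — identical.
Codon 5: ATC Ile / ATT Ile — synonymous.
Codon 6: CAC His / CAT His — synonymous.
Codon 7: ACG Thr / ACT Thr — synonymous.
Codon 8: GCG Ala / GAA Glu — nonsynonymous.
Nonsynonymous differences: 3 → different protein.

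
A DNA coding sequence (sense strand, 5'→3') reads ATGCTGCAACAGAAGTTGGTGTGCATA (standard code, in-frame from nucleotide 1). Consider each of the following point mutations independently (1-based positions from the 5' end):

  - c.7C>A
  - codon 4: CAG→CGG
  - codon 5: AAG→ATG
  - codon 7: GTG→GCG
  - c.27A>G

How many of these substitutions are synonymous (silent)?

0

Codon 3: CAA (Gln) → AAA (Lys) — missense.
Codon 4: CAG (Gln) → CGG (Arg) — missense.
Codon 5: AAG (Lys) → ATG (Met) — missense.
Codon 7: GTG (Val) → GCG (Ala) — missense.
Codon 9: ATA (Ile) → ATG (Met) — missense.
Synonymous: 0 of 5.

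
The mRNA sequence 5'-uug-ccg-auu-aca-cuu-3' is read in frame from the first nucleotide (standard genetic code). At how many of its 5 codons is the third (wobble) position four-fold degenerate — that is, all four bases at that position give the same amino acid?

Codon 1 UUG (Leu): third position 2-fold.
Codon 2 CCG (Pro): third position 4-fold.
Codon 3 AUU (Ile): third position 3-fold.
Codon 4 ACA (Thr): third position 4-fold.
Codon 5 CUU (Leu): third position 4-fold.
Four-fold degenerate third positions: 3.

3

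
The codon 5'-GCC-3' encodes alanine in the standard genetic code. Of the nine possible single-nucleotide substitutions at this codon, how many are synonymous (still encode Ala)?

Position 1: none → 0 synonymous.
Position 2: none → 0 synonymous.
Position 3: GCT, GCA, GCG → 3 synonymous.
Total: 0 + 0 + 3 = 3.

3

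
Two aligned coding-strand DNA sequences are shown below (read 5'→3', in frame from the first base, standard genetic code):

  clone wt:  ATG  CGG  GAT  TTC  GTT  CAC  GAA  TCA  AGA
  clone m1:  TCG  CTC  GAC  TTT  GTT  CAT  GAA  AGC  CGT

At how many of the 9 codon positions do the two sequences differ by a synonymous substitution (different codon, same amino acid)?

5

Codon 1: ATG Met / TCG Ser — nonsynonymous.
Codon 2: CGG Arg / CTC Leu — nonsynonymous.
Codon 3: GAT Asp / GAC Asp — synonymous.
Codon 4: TTC Phe / TTT Phe — synonymous.
Codon 5: GTT Val / GTT Val — identical.
Codon 6: CAC His / CAT His — synonymous.
Codon 7: GAA Glu / GAA Glu — identical.
Codon 8: TCA Ser / AGC Ser — synonymous.
Codon 9: AGA Arg / CGT Arg — synonymous.
Synonymous differences: 5.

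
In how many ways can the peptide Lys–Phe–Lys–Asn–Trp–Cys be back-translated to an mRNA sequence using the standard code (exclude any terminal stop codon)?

32

Lys: 2 codons.
Phe: 2 codons.
Lys: 2 codons.
Asn: 2 codons.
Trp: 1 codon.
Cys: 2 codons.
2 × 2 × 2 × 2 × 1 × 2 = 32.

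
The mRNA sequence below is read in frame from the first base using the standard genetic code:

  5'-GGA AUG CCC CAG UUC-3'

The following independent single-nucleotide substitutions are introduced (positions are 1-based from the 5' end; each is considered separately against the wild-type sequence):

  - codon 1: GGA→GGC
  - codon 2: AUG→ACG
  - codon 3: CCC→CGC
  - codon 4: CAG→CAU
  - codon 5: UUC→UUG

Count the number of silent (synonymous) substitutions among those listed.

1

Codon 1: GGA (Gly) → GGC (Gly) — synonymous.
Codon 2: AUG (Met) → ACG (Thr) — missense.
Codon 3: CCC (Pro) → CGC (Arg) — missense.
Codon 4: CAG (Gln) → CAU (His) — missense.
Codon 5: UUC (Phe) → UUG (Leu) — missense.
Synonymous: 1 of 5.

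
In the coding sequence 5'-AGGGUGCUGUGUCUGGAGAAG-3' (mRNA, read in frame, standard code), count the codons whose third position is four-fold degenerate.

Codon 1 AGG (Arg): third position 2-fold.
Codon 2 GUG (Val): third position 4-fold.
Codon 3 CUG (Leu): third position 4-fold.
Codon 4 UGU (Cys): third position 2-fold.
Codon 5 CUG (Leu): third position 4-fold.
Codon 6 GAG (Glu): third position 2-fold.
Codon 7 AAG (Lys): third position 2-fold.
Four-fold degenerate third positions: 3.

3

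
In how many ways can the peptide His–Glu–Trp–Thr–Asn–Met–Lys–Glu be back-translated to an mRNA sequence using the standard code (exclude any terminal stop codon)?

His: 2 codons.
Glu: 2 codons.
Trp: 1 codon.
Thr: 4 codons.
Asn: 2 codons.
Met: 1 codon.
Lys: 2 codons.
Glu: 2 codons.
2 × 2 × 1 × 4 × 2 × 1 × 2 × 2 = 128.

128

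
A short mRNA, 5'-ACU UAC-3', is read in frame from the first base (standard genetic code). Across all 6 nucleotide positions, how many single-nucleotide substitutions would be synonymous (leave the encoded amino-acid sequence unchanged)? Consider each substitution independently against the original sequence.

Codon 1 (ACU, Thr): 3 synonymous substitutions.
Codon 2 (UAC, Tyr): 1 synonymous substitution.
Total: 3 + 1 = 4.

4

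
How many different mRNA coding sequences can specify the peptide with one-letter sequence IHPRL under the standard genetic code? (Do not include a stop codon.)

864

Ile: 3 codons.
His: 2 codons.
Pro: 4 codons.
Arg: 6 codons.
Leu: 6 codons.
3 × 2 × 4 × 6 × 6 = 864.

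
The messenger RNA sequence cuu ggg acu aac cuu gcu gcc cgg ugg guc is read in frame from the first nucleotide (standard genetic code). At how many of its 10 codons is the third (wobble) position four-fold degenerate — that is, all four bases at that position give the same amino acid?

Codon 1 CUU (Leu): third position 4-fold.
Codon 2 GGG (Gly): third position 4-fold.
Codon 3 ACU (Thr): third position 4-fold.
Codon 4 AAC (Asn): third position 2-fold.
Codon 5 CUU (Leu): third position 4-fold.
Codon 6 GCU (Ala): third position 4-fold.
Codon 7 GCC (Ala): third position 4-fold.
Codon 8 CGG (Arg): third position 4-fold.
Codon 9 UGG (Trp): third position 1-fold.
Codon 10 GUC (Val): third position 4-fold.
Four-fold degenerate third positions: 8.

8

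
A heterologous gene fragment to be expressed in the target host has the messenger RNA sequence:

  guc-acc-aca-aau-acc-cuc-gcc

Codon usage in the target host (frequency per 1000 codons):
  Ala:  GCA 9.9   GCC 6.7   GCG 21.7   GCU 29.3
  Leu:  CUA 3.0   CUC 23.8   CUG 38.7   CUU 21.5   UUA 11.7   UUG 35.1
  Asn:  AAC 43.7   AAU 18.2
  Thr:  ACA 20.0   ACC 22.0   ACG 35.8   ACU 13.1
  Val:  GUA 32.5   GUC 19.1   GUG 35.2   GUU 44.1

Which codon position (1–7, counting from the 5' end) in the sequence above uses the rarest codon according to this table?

7

Codon 1 GUC (Val): 19.1 per 1000.
Codon 2 ACC (Thr): 22.0 per 1000.
Codon 3 ACA (Thr): 20.0 per 1000.
Codon 4 AAU (Asn): 18.2 per 1000.
Codon 5 ACC (Thr): 22.0 per 1000.
Codon 6 CUC (Leu): 23.8 per 1000.
Codon 7 GCC (Ala): 6.7 per 1000.
Lowest frequency is 6.7 at codon 7.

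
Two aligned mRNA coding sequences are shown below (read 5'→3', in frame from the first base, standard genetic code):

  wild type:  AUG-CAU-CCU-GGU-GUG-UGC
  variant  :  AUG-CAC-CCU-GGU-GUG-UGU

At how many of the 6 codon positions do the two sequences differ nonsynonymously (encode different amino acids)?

0

Codon 1: AUG Met / AUG Met — identical.
Codon 2: CAU His / CAC His — synonymous.
Codon 3: CCU Pro / CCU Pro — identical.
Codon 4: GGU Gly / GGU Gly — identical.
Codon 5: GUG Val / GUG Val — identical.
Codon 6: UGC Cys / UGU Cys — synonymous.
Nonsynonymous differences: 0.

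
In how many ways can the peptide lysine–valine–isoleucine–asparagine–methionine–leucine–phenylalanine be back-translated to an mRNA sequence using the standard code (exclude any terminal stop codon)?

Lys: 2 codons.
Val: 4 codons.
Ile: 3 codons.
Asn: 2 codons.
Met: 1 codon.
Leu: 6 codons.
Phe: 2 codons.
2 × 4 × 3 × 2 × 1 × 6 × 2 = 576.

576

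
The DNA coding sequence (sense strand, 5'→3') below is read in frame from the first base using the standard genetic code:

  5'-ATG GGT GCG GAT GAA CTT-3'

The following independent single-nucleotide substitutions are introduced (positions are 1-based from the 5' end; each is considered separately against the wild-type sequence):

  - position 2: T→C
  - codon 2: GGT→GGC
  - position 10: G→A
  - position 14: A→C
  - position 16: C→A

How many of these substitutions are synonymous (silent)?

Codon 1: ATG (Met) → ACG (Thr) — missense.
Codon 2: GGT (Gly) → GGC (Gly) — synonymous.
Codon 4: GAT (Asp) → AAT (Asn) — missense.
Codon 5: GAA (Glu) → GCA (Ala) — missense.
Codon 6: CTT (Leu) → ATT (Ile) — missense.
Synonymous: 1 of 5.

1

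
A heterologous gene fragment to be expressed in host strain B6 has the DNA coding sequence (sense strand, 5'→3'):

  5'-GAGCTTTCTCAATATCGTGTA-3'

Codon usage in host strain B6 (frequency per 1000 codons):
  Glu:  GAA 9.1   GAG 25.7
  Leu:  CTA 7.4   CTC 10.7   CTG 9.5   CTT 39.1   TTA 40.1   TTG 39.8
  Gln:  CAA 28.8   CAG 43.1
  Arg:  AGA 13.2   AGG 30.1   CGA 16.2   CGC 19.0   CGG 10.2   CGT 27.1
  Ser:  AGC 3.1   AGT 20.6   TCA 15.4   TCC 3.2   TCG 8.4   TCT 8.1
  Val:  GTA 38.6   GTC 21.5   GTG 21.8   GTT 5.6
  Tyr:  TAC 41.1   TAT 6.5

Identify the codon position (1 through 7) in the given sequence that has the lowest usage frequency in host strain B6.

5

Codon 1 GAG (Glu): 25.7 per 1000.
Codon 2 CTT (Leu): 39.1 per 1000.
Codon 3 TCT (Ser): 8.1 per 1000.
Codon 4 CAA (Gln): 28.8 per 1000.
Codon 5 TAT (Tyr): 6.5 per 1000.
Codon 6 CGT (Arg): 27.1 per 1000.
Codon 7 GTA (Val): 38.6 per 1000.
Lowest frequency is 6.5 at codon 5.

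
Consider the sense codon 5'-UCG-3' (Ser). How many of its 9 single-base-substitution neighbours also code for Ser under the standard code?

3

Position 1: none → 0 synonymous.
Position 2: none → 0 synonymous.
Position 3: UCU, UCC, UCA → 3 synonymous.
Total: 0 + 0 + 3 = 3.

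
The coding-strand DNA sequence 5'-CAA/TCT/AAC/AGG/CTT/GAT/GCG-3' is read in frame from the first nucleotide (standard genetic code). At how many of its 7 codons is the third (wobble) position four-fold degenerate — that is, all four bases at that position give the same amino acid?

Codon 1 CAA (Gln): third position 2-fold.
Codon 2 TCT (Ser): third position 4-fold.
Codon 3 AAC (Asn): third position 2-fold.
Codon 4 AGG (Arg): third position 2-fold.
Codon 5 CTT (Leu): third position 4-fold.
Codon 6 GAT (Asp): third position 2-fold.
Codon 7 GCG (Ala): third position 4-fold.
Four-fold degenerate third positions: 3.

3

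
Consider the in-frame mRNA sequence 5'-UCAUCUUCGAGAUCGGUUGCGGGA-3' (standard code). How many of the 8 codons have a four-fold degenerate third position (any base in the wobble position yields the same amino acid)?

Codon 1 UCA (Ser): third position 4-fold.
Codon 2 UCU (Ser): third position 4-fold.
Codon 3 UCG (Ser): third position 4-fold.
Codon 4 AGA (Arg): third position 2-fold.
Codon 5 UCG (Ser): third position 4-fold.
Codon 6 GUU (Val): third position 4-fold.
Codon 7 GCG (Ala): third position 4-fold.
Codon 8 GGA (Gly): third position 4-fold.
Four-fold degenerate third positions: 7.

7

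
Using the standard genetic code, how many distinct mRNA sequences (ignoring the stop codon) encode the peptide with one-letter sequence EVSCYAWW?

Glu: 2 codons.
Val: 4 codons.
Ser: 6 codons.
Cys: 2 codons.
Tyr: 2 codons.
Ala: 4 codons.
Trp: 1 codon.
Trp: 1 codon.
2 × 4 × 6 × 2 × 2 × 4 × 1 × 1 = 768.

768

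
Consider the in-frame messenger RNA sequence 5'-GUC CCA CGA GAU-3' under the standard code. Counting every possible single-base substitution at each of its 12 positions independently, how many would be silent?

11

Codon 1 (GUC, Val): 3 synonymous substitutions.
Codon 2 (CCA, Pro): 3 synonymous substitutions.
Codon 3 (CGA, Arg): 4 synonymous substitutions.
Codon 4 (GAU, Asp): 1 synonymous substitution.
Total: 3 + 3 + 4 + 1 = 11.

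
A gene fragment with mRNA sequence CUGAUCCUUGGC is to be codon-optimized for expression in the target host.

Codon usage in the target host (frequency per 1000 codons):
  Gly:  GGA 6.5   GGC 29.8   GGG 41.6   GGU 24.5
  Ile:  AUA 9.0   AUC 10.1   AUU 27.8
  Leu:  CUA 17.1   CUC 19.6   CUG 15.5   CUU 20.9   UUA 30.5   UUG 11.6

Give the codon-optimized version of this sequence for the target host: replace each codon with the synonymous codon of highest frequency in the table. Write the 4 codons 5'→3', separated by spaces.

Codon 1 (Leu): best is UUA at 30.5.
Codon 2 (Ile): best is AUU at 27.8.
Codon 3 (Leu): best is UUA at 30.5.
Codon 4 (Gly): best is GGG at 41.6.

UUA AUU UUA GGG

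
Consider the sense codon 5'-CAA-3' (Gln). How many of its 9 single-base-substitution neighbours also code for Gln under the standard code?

1

Position 1: none → 0 synonymous.
Position 2: none → 0 synonymous.
Position 3: CAG → 1 synonymous.
Total: 0 + 0 + 1 = 1.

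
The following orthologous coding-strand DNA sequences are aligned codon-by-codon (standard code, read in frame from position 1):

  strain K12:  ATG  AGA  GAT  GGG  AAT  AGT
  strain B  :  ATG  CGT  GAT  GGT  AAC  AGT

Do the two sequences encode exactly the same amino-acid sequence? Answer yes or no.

Codon 1: ATG Met / ATG Met — identical.
Codon 2: AGA Arg / CGT Arg — synonymous.
Codon 3: GAT Asp / GAT Asp — identical.
Codon 4: GGG Gly / GGT Gly — synonymous.
Codon 5: AAT Asn / AAC Asn — synonymous.
Codon 6: AGT Ser / AGT Ser — identical.
Nonsynonymous differences: 0 → same protein.

yes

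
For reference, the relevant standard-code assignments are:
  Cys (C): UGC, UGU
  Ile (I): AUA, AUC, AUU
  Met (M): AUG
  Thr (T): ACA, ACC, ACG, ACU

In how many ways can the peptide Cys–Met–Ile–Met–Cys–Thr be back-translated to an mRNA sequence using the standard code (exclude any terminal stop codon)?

Cys: 2 codons.
Met: 1 codon.
Ile: 3 codons.
Met: 1 codon.
Cys: 2 codons.
Thr: 4 codons.
2 × 1 × 3 × 1 × 2 × 4 = 48.

48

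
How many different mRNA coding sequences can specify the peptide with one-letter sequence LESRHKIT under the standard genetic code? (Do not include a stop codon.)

Leu: 6 codons.
Glu: 2 codons.
Ser: 6 codons.
Arg: 6 codons.
His: 2 codons.
Lys: 2 codons.
Ile: 3 codons.
Thr: 4 codons.
6 × 2 × 6 × 6 × 2 × 2 × 3 × 4 = 20736.

20736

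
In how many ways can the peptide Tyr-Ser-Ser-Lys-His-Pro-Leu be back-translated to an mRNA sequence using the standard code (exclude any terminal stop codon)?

Tyr: 2 codons.
Ser: 6 codons.
Ser: 6 codons.
Lys: 2 codons.
His: 2 codons.
Pro: 4 codons.
Leu: 6 codons.
2 × 6 × 6 × 2 × 2 × 4 × 6 = 6912.

6912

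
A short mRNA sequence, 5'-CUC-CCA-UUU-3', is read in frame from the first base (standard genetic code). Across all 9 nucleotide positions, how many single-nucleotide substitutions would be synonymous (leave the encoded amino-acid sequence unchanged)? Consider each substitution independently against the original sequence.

Codon 1 (CUC, Leu): 3 synonymous substitutions.
Codon 2 (CCA, Pro): 3 synonymous substitutions.
Codon 3 (UUU, Phe): 1 synonymous substitution.
Total: 3 + 3 + 1 = 7.

7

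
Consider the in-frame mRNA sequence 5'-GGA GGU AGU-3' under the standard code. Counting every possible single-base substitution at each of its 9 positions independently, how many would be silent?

Codon 1 (GGA, Gly): 3 synonymous substitutions.
Codon 2 (GGU, Gly): 3 synonymous substitutions.
Codon 3 (AGU, Ser): 1 synonymous substitution.
Total: 3 + 3 + 1 = 7.

7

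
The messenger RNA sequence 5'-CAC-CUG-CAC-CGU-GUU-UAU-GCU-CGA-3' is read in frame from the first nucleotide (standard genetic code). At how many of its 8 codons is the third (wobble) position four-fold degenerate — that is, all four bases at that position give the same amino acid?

5

Codon 1 CAC (His): third position 2-fold.
Codon 2 CUG (Leu): third position 4-fold.
Codon 3 CAC (His): third position 2-fold.
Codon 4 CGU (Arg): third position 4-fold.
Codon 5 GUU (Val): third position 4-fold.
Codon 6 UAU (Tyr): third position 2-fold.
Codon 7 GCU (Ala): third position 4-fold.
Codon 8 CGA (Arg): third position 4-fold.
Four-fold degenerate third positions: 5.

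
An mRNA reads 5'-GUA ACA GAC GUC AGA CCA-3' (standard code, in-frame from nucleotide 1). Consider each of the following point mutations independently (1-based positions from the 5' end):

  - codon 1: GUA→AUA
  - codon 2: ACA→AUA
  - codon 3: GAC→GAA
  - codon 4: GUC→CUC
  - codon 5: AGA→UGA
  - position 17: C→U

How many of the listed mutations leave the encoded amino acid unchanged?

0

Codon 1: GUA (Val) → AUA (Ile) — missense.
Codon 2: ACA (Thr) → AUA (Ile) — missense.
Codon 3: GAC (Asp) → GAA (Glu) — missense.
Codon 4: GUC (Val) → CUC (Leu) — missense.
Codon 5: AGA (Arg) → UGA (Stop) — nonsense.
Codon 6: CCA (Pro) → CUA (Leu) — missense.
Synonymous: 0 of 6.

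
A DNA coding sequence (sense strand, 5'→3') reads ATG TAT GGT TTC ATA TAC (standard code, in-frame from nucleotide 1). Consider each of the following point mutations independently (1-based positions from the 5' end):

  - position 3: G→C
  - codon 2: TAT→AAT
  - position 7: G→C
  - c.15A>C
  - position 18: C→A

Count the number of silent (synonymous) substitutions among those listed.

Codon 1: ATG (Met) → ATC (Ile) — missense.
Codon 2: TAT (Tyr) → AAT (Asn) — missense.
Codon 3: GGT (Gly) → CGT (Arg) — missense.
Codon 5: ATA (Ile) → ATC (Ile) — synonymous.
Codon 6: TAC (Tyr) → TAA (Stop) — nonsense.
Synonymous: 1 of 5.

1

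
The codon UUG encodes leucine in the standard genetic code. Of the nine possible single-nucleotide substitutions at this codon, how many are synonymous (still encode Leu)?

Position 1: CUG → 1 synonymous.
Position 2: none → 0 synonymous.
Position 3: UUA → 1 synonymous.
Total: 1 + 0 + 1 = 2.

2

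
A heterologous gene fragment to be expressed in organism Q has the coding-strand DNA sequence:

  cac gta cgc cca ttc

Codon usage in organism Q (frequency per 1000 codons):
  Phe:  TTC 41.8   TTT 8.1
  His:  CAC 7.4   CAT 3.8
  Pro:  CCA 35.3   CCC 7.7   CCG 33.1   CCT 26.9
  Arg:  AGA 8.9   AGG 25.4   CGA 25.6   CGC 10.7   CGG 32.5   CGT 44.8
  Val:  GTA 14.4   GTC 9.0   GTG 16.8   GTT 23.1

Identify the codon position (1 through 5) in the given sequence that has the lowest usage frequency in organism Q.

Codon 1 CAC (His): 7.4 per 1000.
Codon 2 GTA (Val): 14.4 per 1000.
Codon 3 CGC (Arg): 10.7 per 1000.
Codon 4 CCA (Pro): 35.3 per 1000.
Codon 5 TTC (Phe): 41.8 per 1000.
Lowest frequency is 7.4 at codon 1.

1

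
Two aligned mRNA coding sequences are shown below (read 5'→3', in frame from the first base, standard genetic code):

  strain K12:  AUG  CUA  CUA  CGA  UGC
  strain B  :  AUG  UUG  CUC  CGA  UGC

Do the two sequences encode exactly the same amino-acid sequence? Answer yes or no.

yes

Codon 1: AUG Met / AUG Met — identical.
Codon 2: CUA Leu / UUG Leu — synonymous.
Codon 3: CUA Leu / CUC Leu — synonymous.
Codon 4: CGA Arg / CGA Arg — identical.
Codon 5: UGC Cys / UGC Cys — identical.
Nonsynonymous differences: 0 → same protein.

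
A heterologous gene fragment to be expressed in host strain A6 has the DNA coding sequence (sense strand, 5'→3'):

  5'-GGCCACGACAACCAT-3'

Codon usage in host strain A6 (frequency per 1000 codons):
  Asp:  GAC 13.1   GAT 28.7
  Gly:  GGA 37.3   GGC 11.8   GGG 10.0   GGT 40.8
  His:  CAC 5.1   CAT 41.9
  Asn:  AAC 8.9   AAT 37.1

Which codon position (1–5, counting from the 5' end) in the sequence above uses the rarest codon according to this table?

Codon 1 GGC (Gly): 11.8 per 1000.
Codon 2 CAC (His): 5.1 per 1000.
Codon 3 GAC (Asp): 13.1 per 1000.
Codon 4 AAC (Asn): 8.9 per 1000.
Codon 5 CAT (His): 41.9 per 1000.
Lowest frequency is 5.1 at codon 2.

2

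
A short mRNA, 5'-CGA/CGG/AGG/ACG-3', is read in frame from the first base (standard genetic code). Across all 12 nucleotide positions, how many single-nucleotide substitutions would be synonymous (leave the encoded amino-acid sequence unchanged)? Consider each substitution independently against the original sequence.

Codon 1 (CGA, Arg): 4 synonymous substitutions.
Codon 2 (CGG, Arg): 4 synonymous substitutions.
Codon 3 (AGG, Arg): 2 synonymous substitutions.
Codon 4 (ACG, Thr): 3 synonymous substitutions.
Total: 4 + 4 + 2 + 3 = 13.

13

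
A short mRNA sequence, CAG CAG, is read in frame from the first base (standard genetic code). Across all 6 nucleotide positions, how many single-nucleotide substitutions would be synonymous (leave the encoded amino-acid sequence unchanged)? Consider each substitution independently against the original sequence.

2

Codon 1 (CAG, Gln): 1 synonymous substitution.
Codon 2 (CAG, Gln): 1 synonymous substitution.
Total: 1 + 1 = 2.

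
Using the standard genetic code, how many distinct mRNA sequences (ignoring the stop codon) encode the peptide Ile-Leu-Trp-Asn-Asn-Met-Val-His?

576

Ile: 3 codons.
Leu: 6 codons.
Trp: 1 codon.
Asn: 2 codons.
Asn: 2 codons.
Met: 1 codon.
Val: 4 codons.
His: 2 codons.
3 × 6 × 1 × 2 × 2 × 1 × 4 × 2 = 576.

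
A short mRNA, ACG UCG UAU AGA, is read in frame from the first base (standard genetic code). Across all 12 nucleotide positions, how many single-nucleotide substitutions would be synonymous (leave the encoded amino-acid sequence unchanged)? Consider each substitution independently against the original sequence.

9

Codon 1 (ACG, Thr): 3 synonymous substitutions.
Codon 2 (UCG, Ser): 3 synonymous substitutions.
Codon 3 (UAU, Tyr): 1 synonymous substitution.
Codon 4 (AGA, Arg): 2 synonymous substitutions.
Total: 3 + 3 + 1 + 2 = 9.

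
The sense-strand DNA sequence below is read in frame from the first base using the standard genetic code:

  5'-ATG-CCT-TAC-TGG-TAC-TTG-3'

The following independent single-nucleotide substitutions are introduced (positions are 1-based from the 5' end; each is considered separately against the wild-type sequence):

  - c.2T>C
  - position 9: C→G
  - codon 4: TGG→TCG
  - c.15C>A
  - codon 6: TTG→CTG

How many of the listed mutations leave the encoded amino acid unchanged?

Codon 1: ATG (Met) → ACG (Thr) — missense.
Codon 3: TAC (Tyr) → TAG (Stop) — nonsense.
Codon 4: TGG (Trp) → TCG (Ser) — missense.
Codon 5: TAC (Tyr) → TAA (Stop) — nonsense.
Codon 6: TTG (Leu) → CTG (Leu) — synonymous.
Synonymous: 1 of 5.

1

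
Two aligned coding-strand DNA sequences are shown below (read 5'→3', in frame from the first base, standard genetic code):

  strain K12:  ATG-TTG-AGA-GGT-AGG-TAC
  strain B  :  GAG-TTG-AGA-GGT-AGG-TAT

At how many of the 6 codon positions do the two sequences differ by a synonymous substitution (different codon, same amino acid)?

1

Codon 1: ATG Met / GAG Glu — nonsynonymous.
Codon 2: TTG Leu / TTG Leu — identical.
Codon 3: AGA Arg / AGA Arg — identical.
Codon 4: GGT Gly / GGT Gly — identical.
Codon 5: AGG Arg / AGG Arg — identical.
Codon 6: TAC Tyr / TAT Tyr — synonymous.
Synonymous differences: 1.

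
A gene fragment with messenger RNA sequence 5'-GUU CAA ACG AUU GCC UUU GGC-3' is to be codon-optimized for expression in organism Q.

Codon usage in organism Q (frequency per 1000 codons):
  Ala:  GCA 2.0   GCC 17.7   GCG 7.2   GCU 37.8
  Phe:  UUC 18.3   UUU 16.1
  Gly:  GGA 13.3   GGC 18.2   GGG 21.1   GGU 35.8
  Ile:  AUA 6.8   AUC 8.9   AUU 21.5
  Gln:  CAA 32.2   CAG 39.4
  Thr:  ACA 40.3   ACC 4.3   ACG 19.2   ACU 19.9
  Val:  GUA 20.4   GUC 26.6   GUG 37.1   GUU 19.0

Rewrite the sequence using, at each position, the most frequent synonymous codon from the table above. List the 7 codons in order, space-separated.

GUG CAG ACA AUU GCU UUC GGU

Codon 1 (Val): best is GUG at 37.1.
Codon 2 (Gln): best is CAG at 39.4.
Codon 3 (Thr): best is ACA at 40.3.
Codon 4 (Ile): best is AUU at 21.5.
Codon 5 (Ala): best is GCU at 37.8.
Codon 6 (Phe): best is UUC at 18.3.
Codon 7 (Gly): best is GGU at 35.8.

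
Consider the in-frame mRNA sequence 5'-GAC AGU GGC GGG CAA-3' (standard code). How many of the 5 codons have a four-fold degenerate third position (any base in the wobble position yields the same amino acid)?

Codon 1 GAC (Asp): third position 2-fold.
Codon 2 AGU (Ser): third position 2-fold.
Codon 3 GGC (Gly): third position 4-fold.
Codon 4 GGG (Gly): third position 4-fold.
Codon 5 CAA (Gln): third position 2-fold.
Four-fold degenerate third positions: 2.

2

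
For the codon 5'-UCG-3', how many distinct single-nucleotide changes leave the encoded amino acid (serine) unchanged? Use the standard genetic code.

3

Position 1: none → 0 synonymous.
Position 2: none → 0 synonymous.
Position 3: UCU, UCC, UCA → 3 synonymous.
Total: 0 + 0 + 3 = 3.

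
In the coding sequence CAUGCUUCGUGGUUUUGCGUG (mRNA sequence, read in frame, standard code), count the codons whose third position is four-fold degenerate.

Codon 1 CAU (His): third position 2-fold.
Codon 2 GCU (Ala): third position 4-fold.
Codon 3 UCG (Ser): third position 4-fold.
Codon 4 UGG (Trp): third position 1-fold.
Codon 5 UUU (Phe): third position 2-fold.
Codon 6 UGC (Cys): third position 2-fold.
Codon 7 GUG (Val): third position 4-fold.
Four-fold degenerate third positions: 3.

3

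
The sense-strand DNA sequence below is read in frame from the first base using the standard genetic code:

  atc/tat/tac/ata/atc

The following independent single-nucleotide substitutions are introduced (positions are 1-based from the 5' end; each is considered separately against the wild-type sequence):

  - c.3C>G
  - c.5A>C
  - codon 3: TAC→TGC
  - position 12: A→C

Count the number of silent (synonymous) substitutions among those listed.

1

Codon 1: ATC (Ile) → ATG (Met) — missense.
Codon 2: TAT (Tyr) → TCT (Ser) — missense.
Codon 3: TAC (Tyr) → TGC (Cys) — missense.
Codon 4: ATA (Ile) → ATC (Ile) — synonymous.
Synonymous: 1 of 4.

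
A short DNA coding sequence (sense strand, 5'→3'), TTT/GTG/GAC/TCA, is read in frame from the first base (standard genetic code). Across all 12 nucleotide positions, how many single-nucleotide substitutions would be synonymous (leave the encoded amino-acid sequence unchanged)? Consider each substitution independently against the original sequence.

Codon 1 (TTT, Phe): 1 synonymous substitution.
Codon 2 (GTG, Val): 3 synonymous substitutions.
Codon 3 (GAC, Asp): 1 synonymous substitution.
Codon 4 (TCA, Ser): 3 synonymous substitutions.
Total: 1 + 3 + 1 + 3 = 8.

8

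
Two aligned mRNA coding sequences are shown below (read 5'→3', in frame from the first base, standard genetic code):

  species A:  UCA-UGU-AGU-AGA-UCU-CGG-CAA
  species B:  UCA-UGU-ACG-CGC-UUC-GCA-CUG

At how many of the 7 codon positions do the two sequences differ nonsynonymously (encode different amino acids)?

Codon 1: UCA Ser / UCA Ser — identical.
Codon 2: UGU Cys / UGU Cys — identical.
Codon 3: AGU Ser / ACG Thr — nonsynonymous.
Codon 4: AGA Arg / CGC Arg — synonymous.
Codon 5: UCU Ser / UUC Phe — nonsynonymous.
Codon 6: CGG Arg / GCA Ala — nonsynonymous.
Codon 7: CAA Gln / CUG Leu — nonsynonymous.
Nonsynonymous differences: 4.

4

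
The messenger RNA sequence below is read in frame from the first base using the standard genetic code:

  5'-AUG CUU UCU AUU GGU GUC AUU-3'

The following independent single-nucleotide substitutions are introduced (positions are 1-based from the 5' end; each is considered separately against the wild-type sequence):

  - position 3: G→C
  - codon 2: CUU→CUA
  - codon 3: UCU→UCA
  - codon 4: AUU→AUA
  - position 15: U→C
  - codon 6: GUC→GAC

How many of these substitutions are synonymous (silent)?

4

Codon 1: AUG (Met) → AUC (Ile) — missense.
Codon 2: CUU (Leu) → CUA (Leu) — synonymous.
Codon 3: UCU (Ser) → UCA (Ser) — synonymous.
Codon 4: AUU (Ile) → AUA (Ile) — synonymous.
Codon 5: GGU (Gly) → GGC (Gly) — synonymous.
Codon 6: GUC (Val) → GAC (Asp) — missense.
Synonymous: 4 of 6.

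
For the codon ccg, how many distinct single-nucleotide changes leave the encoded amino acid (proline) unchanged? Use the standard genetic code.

Position 1: none → 0 synonymous.
Position 2: none → 0 synonymous.
Position 3: CCT, CCC, CCA → 3 synonymous.
Total: 0 + 0 + 3 = 3.

3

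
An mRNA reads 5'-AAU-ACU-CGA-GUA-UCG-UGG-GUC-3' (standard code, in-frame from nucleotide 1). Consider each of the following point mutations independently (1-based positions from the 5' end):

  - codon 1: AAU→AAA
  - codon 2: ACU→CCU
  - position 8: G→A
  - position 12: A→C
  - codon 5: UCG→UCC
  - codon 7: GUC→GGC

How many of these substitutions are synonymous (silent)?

2

Codon 1: AAU (Asn) → AAA (Lys) — missense.
Codon 2: ACU (Thr) → CCU (Pro) — missense.
Codon 3: CGA (Arg) → CAA (Gln) — missense.
Codon 4: GUA (Val) → GUC (Val) — synonymous.
Codon 5: UCG (Ser) → UCC (Ser) — synonymous.
Codon 7: GUC (Val) → GGC (Gly) — missense.
Synonymous: 2 of 6.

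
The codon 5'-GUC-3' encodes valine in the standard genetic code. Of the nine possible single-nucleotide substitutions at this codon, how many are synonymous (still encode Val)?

3

Position 1: none → 0 synonymous.
Position 2: none → 0 synonymous.
Position 3: GUU, GUA, GUG → 3 synonymous.
Total: 0 + 0 + 3 = 3.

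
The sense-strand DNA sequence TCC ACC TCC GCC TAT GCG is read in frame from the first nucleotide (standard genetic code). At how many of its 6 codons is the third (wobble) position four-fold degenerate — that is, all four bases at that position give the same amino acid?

5

Codon 1 TCC (Ser): third position 4-fold.
Codon 2 ACC (Thr): third position 4-fold.
Codon 3 TCC (Ser): third position 4-fold.
Codon 4 GCC (Ala): third position 4-fold.
Codon 5 TAT (Tyr): third position 2-fold.
Codon 6 GCG (Ala): third position 4-fold.
Four-fold degenerate third positions: 5.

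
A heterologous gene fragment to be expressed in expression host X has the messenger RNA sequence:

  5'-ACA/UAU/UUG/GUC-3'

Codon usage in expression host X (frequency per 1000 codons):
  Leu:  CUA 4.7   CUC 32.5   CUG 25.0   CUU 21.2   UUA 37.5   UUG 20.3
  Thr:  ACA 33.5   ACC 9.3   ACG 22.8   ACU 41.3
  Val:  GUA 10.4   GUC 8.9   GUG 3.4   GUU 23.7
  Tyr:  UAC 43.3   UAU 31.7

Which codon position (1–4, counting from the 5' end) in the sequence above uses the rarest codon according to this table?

4

Codon 1 ACA (Thr): 33.5 per 1000.
Codon 2 UAU (Tyr): 31.7 per 1000.
Codon 3 UUG (Leu): 20.3 per 1000.
Codon 4 GUC (Val): 8.9 per 1000.
Lowest frequency is 8.9 at codon 4.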